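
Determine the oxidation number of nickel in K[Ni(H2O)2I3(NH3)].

+2

1 potassium outside the brackets (+1 each) → the complex ion is 1−.
Ligand charges: 2×H2O neutral; 3×I = -3; 1×NH3 neutral; sum -3.
Ni + (-3) = 1− ⇒ Ni is +2.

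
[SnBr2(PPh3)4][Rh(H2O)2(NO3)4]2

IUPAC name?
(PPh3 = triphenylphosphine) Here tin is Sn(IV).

dibromotetrakis(triphenylphosphine)tin(IV) diaquatetranitratorhodate(III)

Both ions are complex: the cation is named first with the plain metal name, the anion second with the -ate form; each ion's ligands are alphabetised independently.
Sn is given as +4; the cation's ligand charges sum to -2, so the complex cation is 2+.
With 2 anions per cation, each anion must be 2/2 = 1−.
Anion: ligand charges sum to -4; for the ion to be 1−, Rh = +3.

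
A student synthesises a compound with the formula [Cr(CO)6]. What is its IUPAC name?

There is no counter-ion, so the complex is neutral overall.
Ligand charges: 6×carbonyl (neutral); total 0. So Cr + (0) = 0, giving Cr = 0.

hexacarbonylchromium(0)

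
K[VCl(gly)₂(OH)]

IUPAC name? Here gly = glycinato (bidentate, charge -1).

The 1 potassium counter-ion carries a total charge of +1, so each complex ion is 1−.
Ligand charges: 2×glycinato (-1 each), 1×hydroxo (-1 each), 1×chloro (-1 each); total -4. So V + (-4) = 1−, giving V = +3.
Ligands are named alphabetically: chloro before glycinato before hydroxo.
The complex ion is anionic, so vanadium takes the -ate form vanadate(III).

potassium chlorobis(glycinato)hydroxovanadate(III)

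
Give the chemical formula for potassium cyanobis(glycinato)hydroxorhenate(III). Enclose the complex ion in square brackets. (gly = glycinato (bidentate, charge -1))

K[Re(CN)(gly)2(OH)]

Ligands: 1 cyano (CN, -1), 2 glycinato (gly, -1), 1 hydroxo (OH, -1). Ligand charge sum = -4.
With Re in oxidation state +3, the complex ion is [Re...]^1−.
Charge balance with potassium (+1) requires 1 complex ion per 1 potassium.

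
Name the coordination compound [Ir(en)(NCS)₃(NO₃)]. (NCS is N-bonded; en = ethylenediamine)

There is no counter-ion, so the complex is neutral overall.
Ligand charges: 3×isothiocyanato (-1 each), 1×ethylenediamine (neutral), 1×nitrato (-1 each); total -4. So Ir + (-4) = 0, giving Ir = +4.
Ligands are named alphabetically: ethylenediamine before isothiocyanato before nitrato.

(ethylenediamine)triisothiocyanatonitratoiridium(IV)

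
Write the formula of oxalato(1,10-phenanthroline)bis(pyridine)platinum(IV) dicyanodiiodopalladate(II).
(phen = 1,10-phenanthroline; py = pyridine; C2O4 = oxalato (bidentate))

[Pt(C2O4)(phen)(py)2][Pd(CN)2I2]

Cation [Pt…]: ligand charges -2, Pt(IV) ⇒ ion charge 2+.
Anion [Pd…]: ligand charges -4, Pd(II) ⇒ ion charge 2−.
One 2+ cation balances one 2− anion.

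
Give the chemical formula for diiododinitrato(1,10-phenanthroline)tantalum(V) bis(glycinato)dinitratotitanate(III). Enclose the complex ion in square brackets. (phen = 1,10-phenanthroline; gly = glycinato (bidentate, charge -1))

[TaI2(NO3)2(phen)][Ti(gly)2(NO3)2]

Cation [Ta…]: ligand charges -4, Ta(V) ⇒ ion charge 1+.
Anion [Ti…]: ligand charges -4, Ti(III) ⇒ ion charge 1−.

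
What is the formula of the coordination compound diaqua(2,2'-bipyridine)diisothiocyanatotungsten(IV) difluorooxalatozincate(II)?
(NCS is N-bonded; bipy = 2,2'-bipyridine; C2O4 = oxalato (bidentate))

Cation [W…]: ligand charges -2, W(IV) ⇒ ion charge 2+.
Anion [Zn…]: ligand charges -4, Zn(II) ⇒ ion charge 2−.
One 2+ cation balances one 2− anion.

[W(bipy)(H2O)2(NCS)2][Zn(C2O4)F2]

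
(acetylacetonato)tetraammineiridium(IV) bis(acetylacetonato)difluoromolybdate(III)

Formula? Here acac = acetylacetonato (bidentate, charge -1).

Cation [Ir…]: ligand charges -1, Ir(IV) ⇒ ion charge 3+.
Anion [Mo…]: ligand charges -4, Mo(III) ⇒ ion charge 1−.
One 3+ cation requires 3 of the 1− anion.

[Ir(acac)(NH3)4][Mo(acac)2F2]3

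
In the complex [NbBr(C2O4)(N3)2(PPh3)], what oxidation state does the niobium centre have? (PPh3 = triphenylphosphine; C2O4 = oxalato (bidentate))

+5

No counter-ion: the bracketed complex is neutral.
Ligand charges: 2×N3 = -2; 1×PPh3 neutral; 1×Br = -1; 1×C2O4 = -2; sum -5.
Nb + (-5) = 0 ⇒ Nb is +5.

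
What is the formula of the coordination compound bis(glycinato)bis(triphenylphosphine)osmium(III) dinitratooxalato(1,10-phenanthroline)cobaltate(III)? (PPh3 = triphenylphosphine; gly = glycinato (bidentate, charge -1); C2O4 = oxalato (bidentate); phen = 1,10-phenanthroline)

Cation [Os…]: ligand charges -2, Os(III) ⇒ ion charge 1+.
Anion [Co…]: ligand charges -4, Co(III) ⇒ ion charge 1−.

[Os(gly)2(PPh3)2][Co(C2O4)(NO3)2(phen)]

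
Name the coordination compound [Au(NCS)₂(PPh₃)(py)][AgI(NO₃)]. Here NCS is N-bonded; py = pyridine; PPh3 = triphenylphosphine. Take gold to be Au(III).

diisothiocyanato(pyridine)(triphenylphosphine)gold(III) iodonitratoargentate(I)

Both ions are complex: the cation is named first with the plain metal name, the anion second with the -ate form; each ion's ligands are alphabetised independently.
Au is given as +3; the cation's ligand charges sum to -2, so the complex cation is 1+.
A 1:1 salt means the anion carries the equal and opposite charge, 1−.
Anion: ligand charges sum to -2; for the ion to be 1−, Ag = +1.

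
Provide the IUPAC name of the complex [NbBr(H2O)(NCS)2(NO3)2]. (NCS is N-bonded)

There is no counter-ion, so the complex is neutral overall.
Ligand charges: 1×bromo (-1 each), 1×aqua (neutral), 2×nitrato (-1 each), 2×isothiocyanato (-1 each); total -5. So Nb + (-5) = 0, giving Nb = +5.
Ligands are named alphabetically: aqua before bromo before isothiocyanato before nitrato.

aquabromodiisothiocyanatodinitratoniobium(V)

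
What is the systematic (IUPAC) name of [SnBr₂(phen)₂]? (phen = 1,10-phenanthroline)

dibromobis(1,10-phenanthroline)tin(II)

There is no counter-ion, so the complex is neutral overall.
Ligand charges: 2×bromo (-1 each), 2×1,10-phenanthroline (neutral); total -2. So Sn + (-2) = 0, giving Sn = +2.
Ligands are named alphabetically: bromo before phenanthroline.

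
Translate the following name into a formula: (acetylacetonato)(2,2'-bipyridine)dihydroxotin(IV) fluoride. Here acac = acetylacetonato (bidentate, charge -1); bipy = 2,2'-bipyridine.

[Sn(acac)(bipy)(OH)2]F

Ligands: 1 acetylacetonato (acac, -1), 2 hydroxo (OH, -1), 1 2,2'-bipyridine (bipy, neutral). Ligand charge sum = -3.
With Sn in oxidation state +4, the complex ion is [Sn...]^1+.
Charge balance with fluoride (-1) requires 1 complex ion per 1 fluoride.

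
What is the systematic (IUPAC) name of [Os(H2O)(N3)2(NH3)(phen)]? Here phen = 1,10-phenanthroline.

ammineaquadiazido(1,10-phenanthroline)osmium(II)

There is no counter-ion, so the complex is neutral overall.
Ligand charges: 1×aqua (neutral), 1×1,10-phenanthroline (neutral), 1×ammine (neutral), 2×azido (-1 each); total -2. So Os + (-2) = 0, giving Os = +2.
Ligands are named alphabetically: ammine before aqua before azido before phenanthroline.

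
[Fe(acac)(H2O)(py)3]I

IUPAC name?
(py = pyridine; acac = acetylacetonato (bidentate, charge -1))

(acetylacetonato)aquatris(pyridine)iron(II) iodide

The 1 iodide counter-ion carries a total charge of -1, so each complex ion is 1+.
Ligand charges: 1×aqua (neutral), 3×pyridine (neutral), 1×acetylacetonato (-1 each); total -1. So Fe + (-1) = 1+, giving Fe = +2.
Ligands are named alphabetically: acetylacetonato before aqua before pyridine.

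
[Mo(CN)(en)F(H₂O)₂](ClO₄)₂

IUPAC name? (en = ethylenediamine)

The 2 perchlorate counter-ions carry a total charge of -2, so each complex ion is 2+.
Ligand charges: 2×aqua (neutral), 1×cyano (-1 each), 1×ethylenediamine (neutral), 1×fluoro (-1 each); total -2. So Mo + (-2) = 2+, giving Mo = +4.
Ligands are named alphabetically: aqua before cyano before ethylenediamine before fluoro.

diaquacyano(ethylenediamine)fluoromolybdenum(IV) perchlorate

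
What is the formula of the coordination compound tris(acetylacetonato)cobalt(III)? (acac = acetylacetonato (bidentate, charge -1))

Ligands: 3 acetylacetonato (acac, -1). Ligand charge sum = -3.
With Co in oxidation state +3, the complex ion is [Co...].

[Co(acac)3]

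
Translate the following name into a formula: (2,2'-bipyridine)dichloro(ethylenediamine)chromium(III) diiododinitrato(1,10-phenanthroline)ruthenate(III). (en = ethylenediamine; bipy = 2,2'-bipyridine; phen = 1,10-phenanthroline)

[Cr(bipy)Cl2(en)][RuI2(NO3)2(phen)]

Cation [Cr…]: ligand charges -2, Cr(III) ⇒ ion charge 1+.
Anion [Ru…]: ligand charges -4, Ru(III) ⇒ ion charge 1−.
One 1+ cation balances one 1− anion.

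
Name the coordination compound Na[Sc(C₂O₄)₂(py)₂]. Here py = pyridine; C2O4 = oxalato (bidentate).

sodium dioxalatobis(pyridine)scandate(III)

The 1 sodium counter-ion carries a total charge of +1, so each complex ion is 1−.
Ligand charges: 2×pyridine (neutral), 2×oxalato (-2 each); total -4. So Sc + (-4) = 1−, giving Sc = +3.
Ligands are named alphabetically: oxalato before pyridine.
The complex ion is anionic, so scandium takes the -ate form scandate(III).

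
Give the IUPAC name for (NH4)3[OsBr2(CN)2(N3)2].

ammonium diazidodibromodicyanoosmate(III)

The 3 ammonium counter-ions carry a total charge of +3, so each complex ion is 3−.
Ligand charges: 2×bromo (-1 each), 2×azido (-1 each), 2×cyano (-1 each); total -6. So Os + (-6) = 3−, giving Os = +3.
Ligands are named alphabetically: azido before bromo before cyano.
The complex ion is anionic, so osmium takes the -ate form osmate(III).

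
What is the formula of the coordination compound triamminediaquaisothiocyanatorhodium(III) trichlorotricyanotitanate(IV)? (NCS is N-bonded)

Cation [Rh…]: ligand charges -1, Rh(III) ⇒ ion charge 2+.
Anion [Ti…]: ligand charges -6, Ti(IV) ⇒ ion charge 2−.

[Rh(H2O)2(NCS)(NH3)3][TiCl3(CN)3]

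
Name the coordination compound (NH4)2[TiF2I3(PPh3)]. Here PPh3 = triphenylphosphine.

ammonium difluorotriiodo(triphenylphosphine)titanate(III)

The 2 ammonium counter-ions carry a total charge of +2, so each complex ion is 2−.
Ligand charges: 1×triphenylphosphine (neutral), 3×iodo (-1 each), 2×fluoro (-1 each); total -5. So Ti + (-5) = 2−, giving Ti = +3.
The complex ion is anionic, so titanium takes the -ate form titanate(III).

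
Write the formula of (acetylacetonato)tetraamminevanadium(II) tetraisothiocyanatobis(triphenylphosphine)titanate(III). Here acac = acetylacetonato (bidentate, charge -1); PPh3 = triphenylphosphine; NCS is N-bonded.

Cation [V…]: ligand charges -1, V(II) ⇒ ion charge 1+.
Anion [Ti…]: ligand charges -4, Ti(III) ⇒ ion charge 1−.
One 1+ cation balances one 1− anion.

[V(acac)(NH3)4][Ti(NCS)4(PPh3)2]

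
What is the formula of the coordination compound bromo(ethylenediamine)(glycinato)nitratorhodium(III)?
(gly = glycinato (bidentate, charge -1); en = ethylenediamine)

[RhBr(en)(gly)(NO3)]

Ligands: 1 nitrato (NO3, -1), 1 bromo (Br, -1), 1 glycinato (gly, -1), 1 ethylenediamine (en, neutral). Ligand charge sum = -3.
With Rh in oxidation state +3, the complex ion is [Rh...].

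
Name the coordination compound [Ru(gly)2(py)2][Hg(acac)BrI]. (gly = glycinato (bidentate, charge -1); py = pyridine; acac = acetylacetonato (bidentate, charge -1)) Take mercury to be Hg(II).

Both ions are complex: the cation is named first with the plain metal name, the anion second with the -ate form; each ion's ligands are alphabetised independently.
Hg is given as +2; the anion's ligand charges sum to -3, so the complex anion is 1−.
A 1:1 salt means the cation carries the equal and opposite charge, 1+.
Cation: ligand charges sum to -2; for the ion to be 1+, Ru = +3.

bis(glycinato)bis(pyridine)ruthenium(III) (acetylacetonato)bromoiodomercurate(II)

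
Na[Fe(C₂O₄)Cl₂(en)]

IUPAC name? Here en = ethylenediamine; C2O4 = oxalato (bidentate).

sodium dichloro(ethylenediamine)oxalatoferrate(III)

The 1 sodium counter-ion carries a total charge of +1, so each complex ion is 1−.
Ligand charges: 1×ethylenediamine (neutral), 2×chloro (-1 each), 1×oxalato (-2 each); total -4. So Fe + (-4) = 1−, giving Fe = +3.
The complex ion is anionic, so iron takes the -ate form ferrate(III).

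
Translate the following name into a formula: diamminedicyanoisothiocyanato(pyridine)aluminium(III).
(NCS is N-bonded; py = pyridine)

Ligands: 1 isothiocyanato (NCS, -1), 2 cyano (CN, -1), 2 ammine (NH3, neutral), 1 pyridine (py, neutral). Ligand charge sum = -3.
With Al in oxidation state +3, the complex ion is [Al...].

[Al(CN)2(NCS)(NH3)2(py)]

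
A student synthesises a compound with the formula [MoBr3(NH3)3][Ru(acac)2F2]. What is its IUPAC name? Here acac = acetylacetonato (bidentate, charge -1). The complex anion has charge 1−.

Both ions are complex: the cation is named first with the plain metal name, the anion second with the -ate form; each ion's ligands are alphabetised independently.
The complex anion is given as 1−; its ligand charges sum to -4, so Ru = +3.
A 1:1 salt means the cation carries the equal and opposite charge, 1+.
Cation: ligand charges sum to -3; for the ion to be 1+, Mo = +4.

triamminetribromomolybdenum(IV) bis(acetylacetonato)difluororuthenate(III)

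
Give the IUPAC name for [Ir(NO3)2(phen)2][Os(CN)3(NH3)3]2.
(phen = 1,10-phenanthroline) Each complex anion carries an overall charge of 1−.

dinitratobis(1,10-phenanthroline)iridium(IV) triamminetricyanoosmate(II)

Both ions are complex: the cation is named first with the plain metal name, the anion second with the -ate form; each ion's ligands are alphabetised independently.
The complex anion is given as 1−; its ligand charges sum to -3, so Os = +2.
With 2 anions per cation, the cation must be 2×1 = 2+.
Cation: ligand charges sum to -2; for the ion to be 2+, Ir = +4.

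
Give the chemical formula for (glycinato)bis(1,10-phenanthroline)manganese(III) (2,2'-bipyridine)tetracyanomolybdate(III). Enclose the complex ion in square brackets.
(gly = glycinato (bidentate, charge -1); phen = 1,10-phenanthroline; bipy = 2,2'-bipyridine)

Cation [Mn…]: ligand charges -1, Mn(III) ⇒ ion charge 2+.
Anion [Mo…]: ligand charges -4, Mo(III) ⇒ ion charge 1−.
One 2+ cation requires 2 of the 1− anion.

[Mn(gly)(phen)2][Mo(bipy)(CN)4]2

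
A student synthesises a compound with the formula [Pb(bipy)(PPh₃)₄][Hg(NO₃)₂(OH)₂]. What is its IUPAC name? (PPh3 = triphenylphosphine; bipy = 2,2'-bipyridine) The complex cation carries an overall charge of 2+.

(2,2'-bipyridine)tetrakis(triphenylphosphine)lead(II) dihydroxodinitratomercurate(II)

The complex cation is given as 2+; its ligand charges sum to 0, so Pb = +2.
A 1:1 salt means the anion carries the equal and opposite charge, 2−.
Anion: ligand charges sum to -4; for the ion to be 2−, Hg = +2.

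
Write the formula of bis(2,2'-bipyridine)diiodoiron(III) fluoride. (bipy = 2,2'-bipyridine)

Ligands: 2 iodo (I, -1), 2 2,2'-bipyridine (bipy, neutral). Ligand charge sum = -2.
With Fe in oxidation state +3, the complex ion is [Fe...]^1+.
Charge balance with fluoride (-1) requires 1 complex ion per 1 fluoride.

[Fe(bipy)2I2]F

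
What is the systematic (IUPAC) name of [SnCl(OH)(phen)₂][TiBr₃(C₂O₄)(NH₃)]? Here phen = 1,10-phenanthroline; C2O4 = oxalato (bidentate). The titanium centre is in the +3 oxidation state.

chlorohydroxobis(1,10-phenanthroline)tin(IV) amminetribromooxalatotitanate(III)

Both ions are complex: the cation is named first with the plain metal name, the anion second with the -ate form; each ion's ligands are alphabetised independently.
Ti is given as +3; the anion's ligand charges sum to -5, so the complex anion is 2−.
A 1:1 salt means the cation carries the equal and opposite charge, 2+.
Cation: ligand charges sum to -2; for the ion to be 2+, Sn = +4.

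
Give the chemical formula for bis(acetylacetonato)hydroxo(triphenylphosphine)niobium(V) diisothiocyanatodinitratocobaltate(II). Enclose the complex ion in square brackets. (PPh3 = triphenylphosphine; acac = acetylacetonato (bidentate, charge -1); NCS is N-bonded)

[Nb(acac)2(OH)(PPh3)][Co(NCS)2(NO3)2]

Cation [Nb…]: ligand charges -3, Nb(V) ⇒ ion charge 2+.
Anion [Co…]: ligand charges -4, Co(II) ⇒ ion charge 2−.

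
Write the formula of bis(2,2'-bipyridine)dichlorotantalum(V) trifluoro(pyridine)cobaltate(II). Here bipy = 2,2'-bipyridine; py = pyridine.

[Ta(bipy)2Cl2][CoF3(py)]3

Cation [Ta…]: ligand charges -2, Ta(V) ⇒ ion charge 3+.
Anion [Co…]: ligand charges -3, Co(II) ⇒ ion charge 1−.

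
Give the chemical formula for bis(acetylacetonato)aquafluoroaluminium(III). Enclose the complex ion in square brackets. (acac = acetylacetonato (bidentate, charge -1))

[Al(acac)2F(H2O)]

Ligands: 1 aqua (H2O, neutral), 1 fluoro (F, -1), 2 acetylacetonato (acac, -1). Ligand charge sum = -3.
With Al in oxidation state +3, the complex ion is [Al...].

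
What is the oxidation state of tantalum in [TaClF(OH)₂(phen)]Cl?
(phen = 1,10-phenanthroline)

+5

1 chloride outside the brackets (-1 each) → the complex ion is 1+.
Ligand charges: 1×F = -1; 1×phen neutral; 2×OH = -2; 1×Cl = -1; sum -4.
Ta + (-4) = 1+ ⇒ Ta is +5.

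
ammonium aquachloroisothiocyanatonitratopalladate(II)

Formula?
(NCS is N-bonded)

Ligands: 1 nitrato (NO3, -1), 1 chloro (Cl, -1), 1 isothiocyanato (NCS, -1), 1 aqua (H2O, neutral). Ligand charge sum = -3.
With Pd in oxidation state +2, the complex ion is [Pd...]^1−.
Charge balance with ammonium (+1) requires 1 complex ion per 1 ammonium.

NH4[PdCl(H2O)(NCS)(NO3)]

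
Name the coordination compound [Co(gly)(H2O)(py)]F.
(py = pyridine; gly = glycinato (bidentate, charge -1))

The 1 fluoride counter-ion carries a total charge of -1, so each complex ion is 1+.
Ligand charges: 1×pyridine (neutral), 1×aqua (neutral), 1×glycinato (-1 each); total -1. So Co + (-1) = 1+, giving Co = +2.
Ligands are named alphabetically: aqua before glycinato before pyridine.

aqua(glycinato)(pyridine)cobalt(II) fluoride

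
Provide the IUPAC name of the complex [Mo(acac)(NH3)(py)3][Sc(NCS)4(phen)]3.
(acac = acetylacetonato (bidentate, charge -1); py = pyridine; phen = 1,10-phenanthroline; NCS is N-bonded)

Both ions are complex: the cation is named first with the plain metal name, the anion second with the -ate form; each ion's ligands are alphabetised independently.
Scandium is always +3 in its complexes; the anion's ligand charges sum to -4, so the complex anion is 1−.
With 3 anions per cation, the cation must be 3×1 = 3+.
Cation: ligand charges sum to -1; for the ion to be 3+, Mo = +4.

(acetylacetonato)amminetris(pyridine)molybdenum(IV) tetraisothiocyanato(1,10-phenanthroline)scandate(III)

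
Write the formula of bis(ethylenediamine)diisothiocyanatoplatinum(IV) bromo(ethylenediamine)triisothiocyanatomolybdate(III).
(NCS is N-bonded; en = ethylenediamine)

[Pt(en)2(NCS)2][MoBr(en)(NCS)3]2

Cation [Pt…]: ligand charges -2, Pt(IV) ⇒ ion charge 2+.
Anion [Mo…]: ligand charges -4, Mo(III) ⇒ ion charge 1−.
One 2+ cation requires 2 of the 1− anion.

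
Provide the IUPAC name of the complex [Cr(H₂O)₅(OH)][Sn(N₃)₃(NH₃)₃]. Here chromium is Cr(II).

Both ions are complex: the cation is named first with the plain metal name, the anion second with the -ate form; each ion's ligands are alphabetised independently.
Cr is given as +2; the cation's ligand charges sum to -1, so the complex cation is 1+.
A 1:1 salt means the anion carries the equal and opposite charge, 1−.
Anion: ligand charges sum to -3; for the ion to be 1−, Sn = +2.

pentaaquahydroxochromium(II) triamminetriazidostannate(II)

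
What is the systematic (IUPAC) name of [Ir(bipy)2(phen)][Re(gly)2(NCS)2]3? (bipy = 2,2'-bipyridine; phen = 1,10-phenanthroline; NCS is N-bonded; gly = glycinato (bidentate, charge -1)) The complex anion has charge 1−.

Both ions are complex: the cation is named first with the plain metal name, the anion second with the -ate form; each ion's ligands are alphabetised independently.
The complex anion is given as 1−; its ligand charges sum to -4, so Re = +3.
With 3 anions per cation, the cation must be 3×1 = 3+.
Cation: ligand charges sum to 0; for the ion to be 3+, Ir = +3.

bis(2,2'-bipyridine)(1,10-phenanthroline)iridium(III) bis(glycinato)diisothiocyanatorhenate(III)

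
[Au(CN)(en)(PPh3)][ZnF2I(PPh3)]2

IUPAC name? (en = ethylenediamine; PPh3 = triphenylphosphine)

cyano(ethylenediamine)(triphenylphosphine)gold(III) difluoroiodo(triphenylphosphine)zincate(II)

Zinc is always +2 in its complexes; the anion's ligand charges sum to -3, so the complex anion is 1−.
With 2 anions per cation, the cation must be 2×1 = 2+.
Cation: ligand charges sum to -1; for the ion to be 2+, Au = +3.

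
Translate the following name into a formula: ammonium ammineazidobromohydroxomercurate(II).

NH4[HgBr(N3)(NH3)(OH)]

Ligands: 1 ammine (NH3, neutral), 1 bromo (Br, -1), 1 hydroxo (OH, -1), 1 azido (N3, -1). Ligand charge sum = -3.
Charge balance with ammonium (+1) requires 1 complex ion per 1 ammonium.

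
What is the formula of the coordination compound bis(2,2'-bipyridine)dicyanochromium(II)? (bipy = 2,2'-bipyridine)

Ligands: 2 2,2'-bipyridine (bipy, neutral), 2 cyano (CN, -1). Ligand charge sum = -2.
With Cr in oxidation state +2, the complex ion is [Cr...].

[Cr(bipy)2(CN)2]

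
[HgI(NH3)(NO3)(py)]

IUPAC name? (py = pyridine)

There is no counter-ion, so the complex is neutral overall.
Ligand charges: 1×iodo (-1 each), 1×nitrato (-1 each), 1×pyridine (neutral), 1×ammine (neutral); total -2. So Hg + (-2) = 0, giving Hg = +2.
Ligands are named alphabetically: ammine before iodo before nitrato before pyridine.

ammineiodonitrato(pyridine)mercury(II)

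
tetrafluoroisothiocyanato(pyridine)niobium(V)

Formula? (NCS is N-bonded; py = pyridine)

[NbF4(NCS)(py)]

Ligands: 1 isothiocyanato (NCS, -1), 1 pyridine (py, neutral), 4 fluoro (F, -1). Ligand charge sum = -5.
With Nb in oxidation state +5, the complex ion is [Nb...].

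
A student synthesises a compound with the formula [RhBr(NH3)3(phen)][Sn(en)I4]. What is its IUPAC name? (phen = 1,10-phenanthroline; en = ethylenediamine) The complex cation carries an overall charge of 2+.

triamminebromo(1,10-phenanthroline)rhodium(III) (ethylenediamine)tetraiodostannate(II)

Both ions are complex: the cation is named first with the plain metal name, the anion second with the -ate form; each ion's ligands are alphabetised independently.
The complex cation is given as 2+; its ligand charges sum to -1, so Rh = +3.
A 1:1 salt means the anion carries the equal and opposite charge, 2−.
Anion: ligand charges sum to -4; for the ion to be 2−, Sn = +2.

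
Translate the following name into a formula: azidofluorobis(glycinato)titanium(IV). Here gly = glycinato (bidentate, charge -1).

[TiF(gly)2(N3)]

Ligands: 1 fluoro (F, -1), 1 azido (N3, -1), 2 glycinato (gly, -1). Ligand charge sum = -4.
With Ti in oxidation state +4, the complex ion is [Ti...].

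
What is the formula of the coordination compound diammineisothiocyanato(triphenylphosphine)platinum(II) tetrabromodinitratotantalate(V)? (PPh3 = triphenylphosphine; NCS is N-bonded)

[Pt(NCS)(NH3)2(PPh3)][TaBr4(NO3)2]

Cation [Pt…]: ligand charges -1, Pt(II) ⇒ ion charge 1+.
Anion [Ta…]: ligand charges -6, Ta(V) ⇒ ion charge 1−.
One 1+ cation balances one 1− anion.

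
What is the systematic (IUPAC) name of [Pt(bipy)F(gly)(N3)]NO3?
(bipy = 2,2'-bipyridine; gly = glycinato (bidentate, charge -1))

azido(2,2'-bipyridine)fluoro(glycinato)platinum(IV) nitrate

The 1 nitrate counter-ion carries a total charge of -1, so each complex ion is 1+.
Ligand charges: 1×2,2'-bipyridine (neutral), 1×fluoro (-1 each), 1×azido (-1 each), 1×glycinato (-1 each); total -3. So Pt + (-3) = 1+, giving Pt = +4.
Ligands are named alphabetically: azido before bipyridine before fluoro before glycinato.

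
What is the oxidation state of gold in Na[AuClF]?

1 sodium outside the brackets (+1 each) → the complex ion is 1−.
Ligand charges: 1×Cl = -1; 1×F = -1; sum -2.
Au + (-2) = 1− ⇒ Au is +1.

+1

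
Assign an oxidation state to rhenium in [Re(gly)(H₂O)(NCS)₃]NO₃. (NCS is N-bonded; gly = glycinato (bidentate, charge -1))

+5

1 nitrate outside the brackets (-1 each) → the complex ion is 1+.
Ligand charges: 1×H2O neutral; 3×NCS = -3; 1×gly = -1; sum -4.
Re + (-4) = 1+ ⇒ Re is +5.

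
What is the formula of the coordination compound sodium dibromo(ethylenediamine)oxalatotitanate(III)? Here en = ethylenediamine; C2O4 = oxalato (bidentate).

Ligands: 1 ethylenediamine (en, neutral), 1 oxalato (C2O4, -2), 2 bromo (Br, -1). Ligand charge sum = -4.
With Ti in oxidation state +3, the complex ion is [Ti...]^1−.
Charge balance with sodium (+1) requires 1 complex ion per 1 sodium.

Na[TiBr2(C2O4)(en)]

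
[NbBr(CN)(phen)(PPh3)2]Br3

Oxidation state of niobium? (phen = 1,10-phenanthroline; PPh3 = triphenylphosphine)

3 bromide outside the brackets (-1 each) → the complex ion is 3+.
Ligand charges: 1×phen neutral; 2×PPh3 neutral; 1×CN = -1; 1×Br = -1; sum -2.
Nb + (-2) = 3+ ⇒ Nb is +5.

+5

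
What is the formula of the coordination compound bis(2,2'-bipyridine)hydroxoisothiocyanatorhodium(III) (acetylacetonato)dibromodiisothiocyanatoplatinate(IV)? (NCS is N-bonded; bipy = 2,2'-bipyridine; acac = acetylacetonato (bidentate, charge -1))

Cation [Rh…]: ligand charges -2, Rh(III) ⇒ ion charge 1+.
Anion [Pt…]: ligand charges -5, Pt(IV) ⇒ ion charge 1−.
One 1+ cation balances one 1− anion.

[Rh(bipy)2(NCS)(OH)][Pt(acac)Br2(NCS)2]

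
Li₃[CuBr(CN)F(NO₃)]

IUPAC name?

lithium bromocyanofluoronitratocuprate(I)

The 3 lithium counter-ions carry a total charge of +3, so each complex ion is 3−.
Ligand charges: 1×nitrato (-1 each), 1×bromo (-1 each), 1×cyano (-1 each), 1×fluoro (-1 each); total -4. So Cu + (-4) = 3−, giving Cu = +1.
Ligands are named alphabetically: bromo before cyano before fluoro before nitrato.
The complex ion is anionic, so copper takes the -ate form cuprate(I).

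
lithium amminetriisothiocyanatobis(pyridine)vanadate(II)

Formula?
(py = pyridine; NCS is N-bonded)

Li[V(NCS)3(NH3)(py)2]

Ligands: 1 ammine (NH3, neutral), 2 pyridine (py, neutral), 3 isothiocyanato (NCS, -1). Ligand charge sum = -3.
Charge balance with lithium (+1) requires 1 complex ion per 1 lithium.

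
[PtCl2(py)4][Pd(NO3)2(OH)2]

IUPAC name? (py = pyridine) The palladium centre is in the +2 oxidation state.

dichlorotetrakis(pyridine)platinum(IV) dihydroxodinitratopalladate(II)

Pd is given as +2; the anion's ligand charges sum to -4, so the complex anion is 2−.
A 1:1 salt means the cation carries the equal and opposite charge, 2+.
Cation: ligand charges sum to -2; for the ion to be 2+, Pt = +4.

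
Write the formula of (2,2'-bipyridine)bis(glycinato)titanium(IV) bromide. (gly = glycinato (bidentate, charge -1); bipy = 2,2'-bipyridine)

Ligands: 2 glycinato (gly, -1), 1 2,2'-bipyridine (bipy, neutral). Ligand charge sum = -2.
With Ti in oxidation state +4, the complex ion is [Ti...]^2+.
Charge balance with bromide (-1) requires 1 complex ion per 2 bromide.

[Ti(bipy)(gly)2]Br2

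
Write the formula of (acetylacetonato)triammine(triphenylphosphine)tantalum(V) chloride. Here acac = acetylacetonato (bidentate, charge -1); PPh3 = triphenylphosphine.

Ligands: 1 acetylacetonato (acac, -1), 1 triphenylphosphine (PPh3, neutral), 3 ammine (NH3, neutral). Ligand charge sum = -1.
With Ta in oxidation state +5, the complex ion is [Ta...]^4+.
Charge balance with chloride (-1) requires 1 complex ion per 4 chloride.

[Ta(acac)(NH3)3(PPh3)]Cl4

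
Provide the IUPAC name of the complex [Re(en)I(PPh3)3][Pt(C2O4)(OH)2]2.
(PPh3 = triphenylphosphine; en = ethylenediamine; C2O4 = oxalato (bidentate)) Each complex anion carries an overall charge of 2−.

The complex anion is given as 2−; its ligand charges sum to -4, so Pt = +2.
With 2 anions per cation, the cation must be 2×2 = 4+.
Cation: ligand charges sum to -1; for the ion to be 4+, Re = +5.

(ethylenediamine)iodotris(triphenylphosphine)rhenium(V) dihydroxooxalatoplatinate(II)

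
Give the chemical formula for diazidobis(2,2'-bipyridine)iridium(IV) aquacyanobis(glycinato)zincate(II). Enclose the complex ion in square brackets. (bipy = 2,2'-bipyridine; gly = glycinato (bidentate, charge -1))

Cation [Ir…]: ligand charges -2, Ir(IV) ⇒ ion charge 2+.
Anion [Zn…]: ligand charges -3, Zn(II) ⇒ ion charge 1−.
One 2+ cation requires 2 of the 1− anion.

[Ir(bipy)2(N3)2][Zn(CN)(gly)2(H2O)]2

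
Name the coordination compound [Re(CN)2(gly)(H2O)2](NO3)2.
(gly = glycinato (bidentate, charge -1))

diaquadicyano(glycinato)rhenium(V) nitrate

The 2 nitrate counter-ions carry a total charge of -2, so each complex ion is 2+.
Ligand charges: 2×cyano (-1 each), 2×aqua (neutral), 1×glycinato (-1 each); total -3. So Re + (-3) = 2+, giving Re = +5.
Ligands are named alphabetically: aqua before cyano before glycinato.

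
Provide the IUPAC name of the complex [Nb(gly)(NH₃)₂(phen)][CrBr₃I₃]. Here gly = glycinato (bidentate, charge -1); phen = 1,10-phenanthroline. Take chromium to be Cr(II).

diammine(glycinato)(1,10-phenanthroline)niobium(V) tribromotriiodochromate(II)

Both ions are complex: the cation is named first with the plain metal name, the anion second with the -ate form; each ion's ligands are alphabetised independently.
Cr is given as +2; the anion's ligand charges sum to -6, so the complex anion is 4−.
A 1:1 salt means the cation carries the equal and opposite charge, 4+.
Cation: ligand charges sum to -1; for the ion to be 4+, Nb = +5.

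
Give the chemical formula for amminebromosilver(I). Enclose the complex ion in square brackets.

Ligands: 1 bromo (Br, -1), 1 ammine (NH3, neutral). Ligand charge sum = -1.
With Ag in oxidation state +1, the complex ion is [Ag...].

[AgBr(NH3)]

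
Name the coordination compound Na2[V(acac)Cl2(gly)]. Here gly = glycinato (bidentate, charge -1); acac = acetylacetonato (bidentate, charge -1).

sodium (acetylacetonato)dichloro(glycinato)vanadate(II)

The 2 sodium counter-ions carry a total charge of +2, so each complex ion is 2−.
Ligand charges: 1×glycinato (-1 each), 1×acetylacetonato (-1 each), 2×chloro (-1 each); total -4. So V + (-4) = 2−, giving V = +2.
The complex ion is anionic, so vanadium takes the -ate form vanadate(II).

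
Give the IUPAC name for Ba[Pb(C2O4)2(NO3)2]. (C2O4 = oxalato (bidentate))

barium dinitratodioxalatoplumbate(IV)

The 1 barium counter-ion carries a total charge of +2, so each complex ion is 2−.
Ligand charges: 2×oxalato (-2 each), 2×nitrato (-1 each); total -6. So Pb + (-6) = 2−, giving Pb = +4.
Ligands are named alphabetically: nitrato before oxalato.
The complex ion is anionic, so lead takes the -ate form plumbate(IV).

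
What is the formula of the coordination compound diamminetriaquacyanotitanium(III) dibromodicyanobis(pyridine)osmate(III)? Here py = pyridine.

Cation [Ti…]: ligand charges -1, Ti(III) ⇒ ion charge 2+.
Anion [Os…]: ligand charges -4, Os(III) ⇒ ion charge 1−.
One 2+ cation requires 2 of the 1− anion.

[Ti(CN)(H2O)3(NH3)2][OsBr2(CN)2(py)2]2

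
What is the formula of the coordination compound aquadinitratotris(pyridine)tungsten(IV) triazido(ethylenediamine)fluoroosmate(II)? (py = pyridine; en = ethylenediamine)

Cation [W…]: ligand charges -2, W(IV) ⇒ ion charge 2+.
Anion [Os…]: ligand charges -4, Os(II) ⇒ ion charge 2−.

[W(H2O)(NO3)2(py)3][Os(en)F(N3)3]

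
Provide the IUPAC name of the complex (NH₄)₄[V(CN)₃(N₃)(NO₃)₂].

The 4 ammonium counter-ions carry a total charge of +4, so each complex ion is 4−.
Ligand charges: 2×nitrato (-1 each), 3×cyano (-1 each), 1×azido (-1 each); total -6. So V + (-6) = 4−, giving V = +2.
Ligands are named alphabetically: azido before cyano before nitrato.
The complex ion is anionic, so vanadium takes the -ate form vanadate(II).

ammonium azidotricyanodinitratovanadate(II)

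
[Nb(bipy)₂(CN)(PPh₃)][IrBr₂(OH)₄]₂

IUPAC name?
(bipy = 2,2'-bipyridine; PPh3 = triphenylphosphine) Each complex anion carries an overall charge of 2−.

bis(2,2'-bipyridine)cyano(triphenylphosphine)niobium(V) dibromotetrahydroxoiridate(IV)

Both ions are complex: the cation is named first with the plain metal name, the anion second with the -ate form; each ion's ligands are alphabetised independently.
The complex anion is given as 2−; its ligand charges sum to -6, so Ir = +4.
With 2 anions per cation, the cation must be 2×2 = 4+.
Cation: ligand charges sum to -1; for the ion to be 4+, Nb = +5.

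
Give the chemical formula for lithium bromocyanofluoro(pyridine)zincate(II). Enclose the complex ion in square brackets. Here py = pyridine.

Li[ZnBr(CN)F(py)]

Ligands: 1 fluoro (F, -1), 1 cyano (CN, -1), 1 pyridine (py, neutral), 1 bromo (Br, -1). Ligand charge sum = -3.
With Zn in oxidation state +2, the complex ion is [Zn...]^1−.
Charge balance with lithium (+1) requires 1 complex ion per 1 lithium.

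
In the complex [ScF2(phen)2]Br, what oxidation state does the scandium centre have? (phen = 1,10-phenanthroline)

1 bromide outside the brackets (-1 each) → the complex ion is 1+.
Ligand charges: 2×phen neutral; 2×F = -2; sum -2.
Sc + (-2) = 1+ ⇒ Sc is +3.

+3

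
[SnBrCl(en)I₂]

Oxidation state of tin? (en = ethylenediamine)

+4

No counter-ion: the bracketed complex is neutral.
Ligand charges: 1×Cl = -1; 2×I = -2; 1×Br = -1; 1×en neutral; sum -4.
Sn + (-4) = 0 ⇒ Sn is +4.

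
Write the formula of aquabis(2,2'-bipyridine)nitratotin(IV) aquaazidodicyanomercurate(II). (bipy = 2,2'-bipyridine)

Cation [Sn…]: ligand charges -1, Sn(IV) ⇒ ion charge 3+.
Anion [Hg…]: ligand charges -3, Hg(II) ⇒ ion charge 1−.
One 3+ cation requires 3 of the 1− anion.

[Sn(bipy)2(H2O)(NO3)][Hg(CN)2(H2O)(N3)]3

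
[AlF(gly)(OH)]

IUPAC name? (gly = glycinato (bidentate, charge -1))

There is no counter-ion, so the complex is neutral overall.
Ligand charges: 1×hydroxo (-1 each), 1×glycinato (-1 each), 1×fluoro (-1 each); total -3. So Al + (-3) = 0, giving Al = +3.
Ligands are named alphabetically: fluoro before glycinato before hydroxo.

fluoro(glycinato)hydroxoaluminium(III)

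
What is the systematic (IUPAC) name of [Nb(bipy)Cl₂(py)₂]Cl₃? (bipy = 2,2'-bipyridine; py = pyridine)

(2,2'-bipyridine)dichlorobis(pyridine)niobium(V) chloride

The 3 chloride counter-ions carry a total charge of -3, so each complex ion is 3+.
Ligand charges: 1×2,2'-bipyridine (neutral), 2×pyridine (neutral), 2×chloro (-1 each); total -2. So Nb + (-2) = 3+, giving Nb = +5.
Ligands are named alphabetically: bipyridine before chloro before pyridine.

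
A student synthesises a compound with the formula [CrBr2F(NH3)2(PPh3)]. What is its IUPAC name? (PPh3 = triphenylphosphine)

diamminedibromofluoro(triphenylphosphine)chromium(III)

There is no counter-ion, so the complex is neutral overall.
Ligand charges: 2×bromo (-1 each), 1×fluoro (-1 each), 1×triphenylphosphine (neutral), 2×ammine (neutral); total -3. So Cr + (-3) = 0, giving Cr = +3.
Ligands are named alphabetically: ammine before bromo before fluoro before triphenylphosphine.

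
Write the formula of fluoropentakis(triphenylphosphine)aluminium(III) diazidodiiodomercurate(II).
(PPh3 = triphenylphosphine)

[AlF(PPh3)5][HgI2(N3)2]

Cation [Al…]: ligand charges -1, Al(III) ⇒ ion charge 2+.
Anion [Hg…]: ligand charges -4, Hg(II) ⇒ ion charge 2−.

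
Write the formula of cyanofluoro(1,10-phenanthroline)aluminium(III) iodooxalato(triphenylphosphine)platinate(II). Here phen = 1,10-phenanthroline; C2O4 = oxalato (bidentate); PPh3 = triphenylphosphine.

[Al(CN)F(phen)][Pt(C2O4)I(PPh3)]

Cation [Al…]: ligand charges -2, Al(III) ⇒ ion charge 1+.
Anion [Pt…]: ligand charges -3, Pt(II) ⇒ ion charge 1−.
One 1+ cation balances one 1− anion.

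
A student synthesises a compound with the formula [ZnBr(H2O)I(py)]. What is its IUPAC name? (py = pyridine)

There is no counter-ion, so the complex is neutral overall.
Ligand charges: 1×aqua (neutral), 1×pyridine (neutral), 1×iodo (-1 each), 1×bromo (-1 each); total -2. So Zn + (-2) = 0, giving Zn = +2.
Ligands are named alphabetically: aqua before bromo before iodo before pyridine.

aquabromoiodo(pyridine)zinc(II)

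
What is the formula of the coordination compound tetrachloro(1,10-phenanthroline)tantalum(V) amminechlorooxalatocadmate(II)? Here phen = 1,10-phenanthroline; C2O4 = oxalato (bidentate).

[TaCl4(phen)][Cd(C2O4)Cl(NH3)]

Cation [Ta…]: ligand charges -4, Ta(V) ⇒ ion charge 1+.
Anion [Cd…]: ligand charges -3, Cd(II) ⇒ ion charge 1−.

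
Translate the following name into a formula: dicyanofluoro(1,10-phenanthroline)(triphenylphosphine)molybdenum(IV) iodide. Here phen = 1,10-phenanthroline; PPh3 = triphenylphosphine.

[Mo(CN)2F(phen)(PPh3)]I

Ligands: 1 1,10-phenanthroline (phen, neutral), 1 fluoro (F, -1), 1 triphenylphosphine (PPh3, neutral), 2 cyano (CN, -1). Ligand charge sum = -3.
With Mo in oxidation state +4, the complex ion is [Mo...]^1+.
Charge balance with iodide (-1) requires 1 complex ion per 1 iodide.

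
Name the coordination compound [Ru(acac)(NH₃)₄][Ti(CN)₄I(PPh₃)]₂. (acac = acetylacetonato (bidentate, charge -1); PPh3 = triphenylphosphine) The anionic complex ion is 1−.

The complex anion is given as 1−; its ligand charges sum to -5, so Ti = +4.
With 2 anions per cation, the cation must be 2×1 = 2+.
Cation: ligand charges sum to -1; for the ion to be 2+, Ru = +3.

(acetylacetonato)tetraammineruthenium(III) tetracyanoiodo(triphenylphosphine)titanate(IV)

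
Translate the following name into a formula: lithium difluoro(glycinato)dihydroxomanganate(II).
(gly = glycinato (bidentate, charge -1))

Li3[MnF2(gly)(OH)2]

Ligands: 2 hydroxo (OH, -1), 1 glycinato (gly, -1), 2 fluoro (F, -1). Ligand charge sum = -5.
With Mn in oxidation state +2, the complex ion is [Mn...]^3−.
Charge balance with lithium (+1) requires 1 complex ion per 3 lithium.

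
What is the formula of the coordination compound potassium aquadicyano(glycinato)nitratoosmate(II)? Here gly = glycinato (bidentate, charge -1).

K2[Os(CN)2(gly)(H2O)(NO3)]

Ligands: 2 cyano (CN, -1), 1 aqua (H2O, neutral), 1 nitrato (NO3, -1), 1 glycinato (gly, -1). Ligand charge sum = -4.
With Os in oxidation state +2, the complex ion is [Os...]^2−.
Charge balance with potassium (+1) requires 1 complex ion per 2 potassium.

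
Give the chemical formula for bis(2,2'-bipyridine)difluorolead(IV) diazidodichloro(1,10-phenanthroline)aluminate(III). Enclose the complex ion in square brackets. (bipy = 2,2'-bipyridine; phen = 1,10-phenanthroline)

Cation [Pb…]: ligand charges -2, Pb(IV) ⇒ ion charge 2+.
Anion [Al…]: ligand charges -4, Al(III) ⇒ ion charge 1−.
One 2+ cation requires 2 of the 1− anion.

[Pb(bipy)2F2][AlCl2(N3)2(phen)]2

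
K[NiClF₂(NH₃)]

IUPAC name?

The 1 potassium counter-ion carries a total charge of +1, so each complex ion is 1−.
Ligand charges: 1×ammine (neutral), 1×chloro (-1 each), 2×fluoro (-1 each); total -3. So Ni + (-3) = 1−, giving Ni = +2.
The complex ion is anionic, so nickel takes the -ate form nickelate(II).

potassium amminechlorodifluoronickelate(II)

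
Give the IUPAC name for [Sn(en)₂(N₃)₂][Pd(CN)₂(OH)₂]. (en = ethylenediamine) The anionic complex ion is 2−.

diazidobis(ethylenediamine)tin(IV) dicyanodihydroxopalladate(II)

Both ions are complex: the cation is named first with the plain metal name, the anion second with the -ate form; each ion's ligands are alphabetised independently.
The complex anion is given as 2−; its ligand charges sum to -4, so Pd = +2.
A 1:1 salt means the cation carries the equal and opposite charge, 2+.
Cation: ligand charges sum to -2; for the ion to be 2+, Sn = +4.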